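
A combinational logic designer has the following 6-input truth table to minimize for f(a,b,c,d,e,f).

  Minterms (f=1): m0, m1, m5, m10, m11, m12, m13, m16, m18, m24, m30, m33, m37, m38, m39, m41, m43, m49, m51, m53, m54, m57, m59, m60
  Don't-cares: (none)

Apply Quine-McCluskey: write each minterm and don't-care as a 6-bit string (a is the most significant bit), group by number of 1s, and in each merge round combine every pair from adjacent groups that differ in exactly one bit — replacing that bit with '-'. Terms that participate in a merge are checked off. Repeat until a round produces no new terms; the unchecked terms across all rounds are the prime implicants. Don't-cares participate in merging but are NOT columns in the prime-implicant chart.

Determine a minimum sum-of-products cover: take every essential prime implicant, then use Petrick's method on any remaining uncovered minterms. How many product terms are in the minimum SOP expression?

size-2^0 implicants → 000000(✓)  000001(✓)  000101(✓)  001010(✓)  001011(✓)  001100(✓)  001101(✓)  010000(✓)  010010(✓)  011000(✓)  011110  100001(✓)  100101(✓)  100110(✓)  100111(✓)  101001(✓)  101011(✓)  110001(✓)  110011(✓)  110101(✓)  110110(✓)  111001(✓)  111011(✓)  111100
size-2^1 implicants → -00001(✓)  -00101(✓)  -01011  0-0000  00-101  000-01(✓)  00000-  00101-  00110-  01-000  0100-0  1-0001(✓)  1-0101(✓)  1-0110  1-1001(✓)  1-1011(✓)  10-001(✓)  100-01(✓)  1001-1  10011-  1010-1(✓)  11-001(✓)  11-011(✓)  110-01(✓)  1100-1(✓)  1110-1(✓)
size-2^2 implicants → -00-01  1--001  1-0-01  1-10-1  11-0-1
Unchecked terms (primes): -00-01, -01011, 0-0000, 00-101, 00000-, 00101-, 00110-, 01-000, 0100-0, 011110, 1--001, 1-0-01, 1-0110, 1-10-1, 1001-1, 10011-, 11-0-1, 111100
Minterm coverage:
  m0 ⊆ 0-0000,00000-
  m1 ⊆ -00-01,00000-
  m5 ⊆ -00-01,00-101
  m10 ⊆ 00101- [E]
  m11 ⊆ -01011,00101-
  m12 ⊆ 00110- [E]
  m13 ⊆ 00-101,00110-
  m16 ⊆ 0-0000,01-000,0100-0
  m18 ⊆ 0100-0 [E]
  m24 ⊆ 01-000 [E]
  m30 ⊆ 011110 [E]
  m33 ⊆ -00-01,1--001,1-0-01
  m37 ⊆ -00-01,1-0-01,1001-1
  m38 ⊆ 1-0110,10011-
  m39 ⊆ 1001-1,10011-
  m41 ⊆ 1--001,1-10-1
  m43 ⊆ -01011,1-10-1
  m49 ⊆ 1--001,1-0-01,11-0-1
  m51 ⊆ 11-0-1 [E]
  m53 ⊆ 1-0-01 [E]
  m54 ⊆ 1-0110 [E]
  m57 ⊆ 1--001,1-10-1,11-0-1
  m59 ⊆ 1-10-1,11-0-1
  m60 ⊆ 111100 [E]
E = {00101-, 00110-, 01-000, 0100-0, 011110, 1-0-01, 1-0110, 11-0-1, 111100}
Petrick residual → -00-01, 0-0000, 1-10-1, 1001-1
Cover = b'c'e'f + a'c'd'e'f' + a'b'cd'e + a'b'cde' + a'bd'e'f' + a'bc'd'f' + a'bcdef' + ac'e'f + ac'def' + acd'f + ab'c'df + abd'f + abcde'f'  |cover|=13

13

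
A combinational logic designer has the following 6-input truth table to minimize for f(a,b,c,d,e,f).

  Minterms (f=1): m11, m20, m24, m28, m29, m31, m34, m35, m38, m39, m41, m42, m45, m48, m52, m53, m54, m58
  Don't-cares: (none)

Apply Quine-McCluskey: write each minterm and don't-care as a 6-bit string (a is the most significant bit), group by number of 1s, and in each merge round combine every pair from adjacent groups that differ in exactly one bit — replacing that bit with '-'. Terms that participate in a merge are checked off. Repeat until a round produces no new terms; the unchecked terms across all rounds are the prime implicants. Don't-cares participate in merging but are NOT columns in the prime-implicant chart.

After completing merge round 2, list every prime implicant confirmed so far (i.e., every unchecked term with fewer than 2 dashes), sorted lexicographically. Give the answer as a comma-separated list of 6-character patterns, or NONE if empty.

-10100, 001011, 01-100, 011-00, 0111-1, 01110-, 1-0110, 1-1010, 10-010, 101-01, 110-00, 1101-0, 11010-

size-2^0 implicants → 001011  010100(✓)  011000(✓)  011100(✓)  011101(✓)  011111(✓)  100010(✓)  100011(✓)  100110(✓)  100111(✓)  101001(✓)  101010(✓)  101101(✓)  110000(✓)  110100(✓)  110101(✓)  110110(✓)  111010(✓)
size-2^1 implicants → -10100  01-100  011-00  0111-1  01110-  1-0110  1-1010  10-010  100-10(✓)  100-11(✓)  10001-(✓)  10011-(✓)  101-01  110-00  1101-0  11010-
size-2^2 implicants → 100-1-
Unchecked terms (primes): -10100, 001011, 01-100, 011-00, 0111-1, 01110-, 1-0110, 1-1010, 10-010, 100-1-, 101-01, 110-00, 1101-0, 11010-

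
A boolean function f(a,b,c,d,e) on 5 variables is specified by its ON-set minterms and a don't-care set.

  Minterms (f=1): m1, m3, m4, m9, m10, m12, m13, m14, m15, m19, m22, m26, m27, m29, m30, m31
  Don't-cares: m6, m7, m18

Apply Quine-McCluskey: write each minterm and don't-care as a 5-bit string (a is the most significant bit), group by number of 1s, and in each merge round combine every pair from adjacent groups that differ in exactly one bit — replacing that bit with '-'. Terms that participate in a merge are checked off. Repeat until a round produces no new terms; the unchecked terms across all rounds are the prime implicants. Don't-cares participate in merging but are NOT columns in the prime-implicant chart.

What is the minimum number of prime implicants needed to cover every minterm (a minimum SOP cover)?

7

[col 0] 00001*, 00011*, 00100*, 00110*, 00111*, 01001*, 01010*, 01100*, 01101*, 01110*, 01111*, 10010*, 10011*, 10110*, 11010*, 11011*, 11101*, 11110*, 11111*
[col 1] -0011, -0110*, -1010*, -1101*, -1110*, -1111*, 0-001, 0-100*, 0-110*, 0-111*, 00-11, 000-1, 001-0*, 0011-*, 01-01, 01-10*, 011-0*, 011-1*, 0110-*, 0111-*, 1-010*, 1-011*, 1-110*, 10-10*, 1001-*, 11-10*, 11-11*, 1101-*, 111-1*, 1111-*
[col 2] --110, -1-10, -11-1, -111-, 0-1-0, 0-11-, 011--, 1--10, 1-01-, 11-1-
Prime implicants: --110, -0011, -1-10, -11-1, -111-, 0-001, 0-1-0, 0-11-, 00-11, 000-1, 01-01, 011--, 1--10, 1-01-, 11-1-
PI chart (minterm → PIs covering it):
  1 | 0-001,000-1
  3 | -0011,00-11,000-1
  4 | 0-1-0  (sole → essential)
  9 | 0-001,01-01
  10 | -1-10  (sole → essential)
  12 | 0-1-0,011--
  13 | -11-1,01-01,011--
  14 | --110,-1-10,-111-,0-1-0,0-11-,011--
  15 | -11-1,-111-,0-11-,011--
  19 | -0011,1-01-
  22 | --110,1--10
  26 | -1-10,1--10,1-01-,11-1-
  27 | 1-01-,11-1-
  29 | -11-1  (sole → essential)
  30 | --110,-1-10,-111-,1--10,11-1-
  31 | -11-1,-111-,11-1-
Essential prime implicants: -1-10, -11-1, 0-1-0
Petrick residual → --110, -0011, 0-001, 1-01-
Minimum SOP uses 7 PIs: cde' + b'c'de + bde' + bce + a'c'd'e + a'ce' + ac'd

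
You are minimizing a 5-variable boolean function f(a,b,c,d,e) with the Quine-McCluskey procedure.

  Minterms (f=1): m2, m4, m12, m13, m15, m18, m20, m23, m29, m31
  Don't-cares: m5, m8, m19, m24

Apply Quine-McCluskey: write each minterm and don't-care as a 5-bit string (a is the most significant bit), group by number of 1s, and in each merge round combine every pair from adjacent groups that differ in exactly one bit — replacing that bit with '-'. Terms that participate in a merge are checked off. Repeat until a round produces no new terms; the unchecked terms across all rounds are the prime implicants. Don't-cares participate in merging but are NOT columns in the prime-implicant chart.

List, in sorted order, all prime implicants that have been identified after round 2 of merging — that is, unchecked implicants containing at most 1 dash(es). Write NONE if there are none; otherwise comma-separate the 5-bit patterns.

-0010, -0100, -1000, 01-00, 1-111, 10-11, 1001-

size-2^0 implicants → 00010(✓)  00100(✓)  00101(✓)  01000(✓)  01100(✓)  01101(✓)  01111(✓)  10010(✓)  10011(✓)  10100(✓)  10111(✓)  11000(✓)  11101(✓)  11111(✓)
size-2^1 implicants → -0010  -0100  -1000  -1101(✓)  -1111(✓)  0-100(✓)  0-101(✓)  0010-(✓)  01-00  011-1(✓)  0110-(✓)  1-111  10-11  1001-  111-1(✓)
size-2^2 implicants → -11-1  0-10-
Unchecked terms (primes): -0010, -0100, -1000, -11-1, 0-10-, 01-00, 1-111, 10-11, 1001-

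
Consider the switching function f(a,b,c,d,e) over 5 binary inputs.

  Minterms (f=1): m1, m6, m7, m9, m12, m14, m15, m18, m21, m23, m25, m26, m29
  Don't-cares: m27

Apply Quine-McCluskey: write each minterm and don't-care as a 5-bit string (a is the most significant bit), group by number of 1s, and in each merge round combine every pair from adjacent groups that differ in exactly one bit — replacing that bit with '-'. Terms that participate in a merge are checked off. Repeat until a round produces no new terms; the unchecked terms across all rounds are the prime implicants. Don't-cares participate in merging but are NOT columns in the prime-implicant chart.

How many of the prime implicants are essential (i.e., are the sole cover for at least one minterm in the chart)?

4

size-2^0 implicants → 00001(✓)  00110(✓)  00111(✓)  01001(✓)  01100(✓)  01110(✓)  01111(✓)  10010(✓)  10101(✓)  10111(✓)  11001(✓)  11010(✓)  11011(✓)  11101(✓)
size-2^1 implicants → -0111  -1001  0-001  0-110(✓)  0-111(✓)  0011-(✓)  011-0  0111-(✓)  1-010  1-101  101-1  11-01  110-1  1101-
size-2^2 implicants → 0-11-
Unchecked terms (primes): -0111, -1001, 0-001, 0-11-, 011-0, 1-010, 1-101, 101-1, 11-01, 110-1, 1101-
Minterm coverage:
  m1 ⊆ 0-001 [E]
  m6 ⊆ 0-11- [E]
  m7 ⊆ -0111,0-11-
  m9 ⊆ -1001,0-001
  m12 ⊆ 011-0 [E]
  m14 ⊆ 0-11-,011-0
  m15 ⊆ 0-11- [E]
  m18 ⊆ 1-010 [E]
  m21 ⊆ 1-101,101-1
  m23 ⊆ -0111,101-1
  m25 ⊆ -1001,11-01,110-1
  m26 ⊆ 1-010,1101-
  m29 ⊆ 1-101,11-01
E = {0-001, 0-11-, 011-0, 1-010}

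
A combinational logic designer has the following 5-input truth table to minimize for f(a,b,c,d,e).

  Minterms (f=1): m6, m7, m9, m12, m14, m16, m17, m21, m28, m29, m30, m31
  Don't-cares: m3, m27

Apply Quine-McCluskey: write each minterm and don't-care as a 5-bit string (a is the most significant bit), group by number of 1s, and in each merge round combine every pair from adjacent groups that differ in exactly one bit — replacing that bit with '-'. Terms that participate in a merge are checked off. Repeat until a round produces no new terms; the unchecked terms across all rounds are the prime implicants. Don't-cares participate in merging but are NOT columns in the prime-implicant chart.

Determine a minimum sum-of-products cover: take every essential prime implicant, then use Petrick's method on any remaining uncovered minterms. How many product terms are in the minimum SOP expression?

size-2^0 implicants → 00011(✓)  00110(✓)  00111(✓)  01001  01100(✓)  01110(✓)  10000(✓)  10001(✓)  10101(✓)  11011(✓)  11100(✓)  11101(✓)  11110(✓)  11111(✓)
size-2^1 implicants → -1100(✓)  -1110(✓)  0-110  00-11  0011-  011-0(✓)  1-101  10-01  1000-  11-11  111-0(✓)  111-1(✓)  1110-(✓)  1111-(✓)
size-2^2 implicants → -11-0  111--
Unchecked terms (primes): -11-0, 0-110, 00-11, 0011-, 01001, 1-101, 10-01, 1000-, 11-11, 111--
Minterm coverage:
  m6 ⊆ 0-110,0011-
  m7 ⊆ 00-11,0011-
  m9 ⊆ 01001 [E]
  m12 ⊆ -11-0 [E]
  m14 ⊆ -11-0,0-110
  m16 ⊆ 1000- [E]
  m17 ⊆ 10-01,1000-
  m21 ⊆ 1-101,10-01
  m28 ⊆ -11-0,111--
  m29 ⊆ 1-101,111--
  m30 ⊆ -11-0,111--
  m31 ⊆ 11-11,111--
E = {-11-0, 01001, 1000-}
Petrick residual → 0011-, 1-101, 11-11
Cover = bce' + a'b'cd + a'bc'd'e + acd'e + ab'c'd' + abde  |cover|=6

6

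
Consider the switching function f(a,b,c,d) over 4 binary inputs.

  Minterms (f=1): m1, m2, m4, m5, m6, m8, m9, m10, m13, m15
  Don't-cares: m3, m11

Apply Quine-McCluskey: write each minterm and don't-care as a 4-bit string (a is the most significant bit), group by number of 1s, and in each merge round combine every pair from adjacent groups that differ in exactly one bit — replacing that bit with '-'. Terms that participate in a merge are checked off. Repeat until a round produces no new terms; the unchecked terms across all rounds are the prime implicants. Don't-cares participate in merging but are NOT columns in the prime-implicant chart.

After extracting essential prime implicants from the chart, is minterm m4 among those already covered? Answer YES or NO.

size-2^0 implicants → 0001(✓)  0010(✓)  0011(✓)  0100(✓)  0101(✓)  0110(✓)  1000(✓)  1001(✓)  1010(✓)  1011(✓)  1101(✓)  1111(✓)
size-2^1 implicants → -001(✓)  -010(✓)  -011(✓)  -101(✓)  0-01(✓)  0-10  00-1(✓)  001-(✓)  01-0  010-  1-01(✓)  1-11(✓)  10-0(✓)  10-1(✓)  100-(✓)  101-(✓)  11-1(✓)
size-2^2 implicants → --01  -0-1  -01-  1--1  10--
Unchecked terms (primes): --01, -0-1, -01-, 0-10, 01-0, 010-, 1--1, 10--
Minterm coverage:
  m1 ⊆ --01,-0-1
  m2 ⊆ -01-,0-10
  m4 ⊆ 01-0,010-
  m5 ⊆ --01,010-
  m6 ⊆ 0-10,01-0
  m8 ⊆ 10-- [E]
  m9 ⊆ --01,-0-1,1--1,10--
  m10 ⊆ -01-,10--
  m13 ⊆ --01,1--1
  m15 ⊆ 1--1 [E]
E = {1--1, 10--}

NO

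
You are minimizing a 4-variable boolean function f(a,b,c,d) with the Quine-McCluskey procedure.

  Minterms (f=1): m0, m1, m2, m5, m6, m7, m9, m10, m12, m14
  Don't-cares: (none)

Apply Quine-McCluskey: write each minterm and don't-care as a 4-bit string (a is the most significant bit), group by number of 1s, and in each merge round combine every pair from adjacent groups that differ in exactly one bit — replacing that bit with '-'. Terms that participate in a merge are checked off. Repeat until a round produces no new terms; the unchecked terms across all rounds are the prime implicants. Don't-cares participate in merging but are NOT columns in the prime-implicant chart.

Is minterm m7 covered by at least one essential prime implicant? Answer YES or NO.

NO

Round 0: 0000✓ 0001✓ 0010✓ 0101✓ 0110✓ 0111✓ 1001✓ 1010✓ 1100✓ 1110✓
Round 1: -001 -010✓ -110✓ 0-01 0-10✓ 00-0 000- 01-1 011- 1-10✓ 11-0
Round 2: --10
PIs = {--10, -001, 0-01, 00-0, 000-, 01-1, 011-, 11-0}
Coverage chart:
  m0: 00-0,000-
  m1: -001,0-01,000-
  m2: --10,00-0
  m5: 0-01,01-1
  m6: --10,011-
  m7: 01-1,011-
  m9: -001 ←essential
  m10: --10 ←essential
  m12: 11-0 ←essential
  m14: --10,11-0
Essential: --10, -001, 11-0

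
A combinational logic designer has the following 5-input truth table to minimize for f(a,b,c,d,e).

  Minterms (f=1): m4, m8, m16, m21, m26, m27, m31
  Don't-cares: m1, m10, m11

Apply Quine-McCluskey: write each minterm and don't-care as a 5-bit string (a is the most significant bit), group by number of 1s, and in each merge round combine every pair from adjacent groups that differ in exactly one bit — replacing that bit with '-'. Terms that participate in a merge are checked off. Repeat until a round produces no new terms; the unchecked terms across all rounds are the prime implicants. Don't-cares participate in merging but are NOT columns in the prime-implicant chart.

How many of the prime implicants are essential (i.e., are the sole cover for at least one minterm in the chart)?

6

[col 0] 00001, 00100, 01000*, 01010*, 01011*, 10000, 10101, 11010*, 11011*, 11111*
[col 1] -1010*, -1011*, 010-0, 0101-*, 11-11, 1101-*
[col 2] -101-
Prime implicants: -101-, 00001, 00100, 010-0, 10000, 10101, 11-11
PI chart (minterm → PIs covering it):
  4 | 00100  (sole → essential)
  8 | 010-0  (sole → essential)
  16 | 10000  (sole → essential)
  21 | 10101  (sole → essential)
  26 | -101-  (sole → essential)
  27 | -101-,11-11
  31 | 11-11  (sole → essential)
Essential prime implicants: -101-, 00100, 010-0, 10000, 10101, 11-11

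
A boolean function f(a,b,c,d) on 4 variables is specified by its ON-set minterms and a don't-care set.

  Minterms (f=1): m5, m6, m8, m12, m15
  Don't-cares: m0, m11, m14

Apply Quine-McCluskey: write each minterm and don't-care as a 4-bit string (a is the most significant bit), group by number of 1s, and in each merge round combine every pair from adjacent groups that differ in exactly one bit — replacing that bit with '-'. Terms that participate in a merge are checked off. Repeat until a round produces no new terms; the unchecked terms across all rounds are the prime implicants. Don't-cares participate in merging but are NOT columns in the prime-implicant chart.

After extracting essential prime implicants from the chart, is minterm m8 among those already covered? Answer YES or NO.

[col 0] 0000*, 0101, 0110*, 1000*, 1011*, 1100*, 1110*, 1111*
[col 1] -000, -110, 1-00, 1-11, 11-0, 111-
Prime implicants: -000, -110, 0101, 1-00, 1-11, 11-0, 111-
PI chart (minterm → PIs covering it):
  5 | 0101  (sole → essential)
  6 | -110  (sole → essential)
  8 | -000,1-00
  12 | 1-00,11-0
  15 | 1-11,111-
Essential prime implicants: -110, 0101

NO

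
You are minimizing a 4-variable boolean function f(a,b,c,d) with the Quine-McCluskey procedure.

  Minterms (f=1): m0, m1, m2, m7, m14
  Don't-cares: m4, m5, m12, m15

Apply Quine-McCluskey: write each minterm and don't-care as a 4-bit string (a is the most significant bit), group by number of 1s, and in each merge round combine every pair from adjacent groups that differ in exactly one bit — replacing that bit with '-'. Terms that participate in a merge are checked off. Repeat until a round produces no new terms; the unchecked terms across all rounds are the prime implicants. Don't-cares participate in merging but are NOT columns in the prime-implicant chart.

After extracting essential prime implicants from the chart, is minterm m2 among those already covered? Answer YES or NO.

YES

Round 0: 0000✓ 0001✓ 0010✓ 0100✓ 0101✓ 0111✓ 1100✓ 1110✓ 1111✓
Round 1: -100 -111 0-00✓ 0-01✓ 00-0 000-✓ 01-1 010-✓ 11-0 111-
Round 2: 0-0-
PIs = {-100, -111, 0-0-, 00-0, 01-1, 11-0, 111-}
Coverage chart:
  m0: 0-0-,00-0
  m1: 0-0- ←essential
  m2: 00-0 ←essential
  m7: -111,01-1
  m14: 11-0,111-
Essential: 0-0-, 00-0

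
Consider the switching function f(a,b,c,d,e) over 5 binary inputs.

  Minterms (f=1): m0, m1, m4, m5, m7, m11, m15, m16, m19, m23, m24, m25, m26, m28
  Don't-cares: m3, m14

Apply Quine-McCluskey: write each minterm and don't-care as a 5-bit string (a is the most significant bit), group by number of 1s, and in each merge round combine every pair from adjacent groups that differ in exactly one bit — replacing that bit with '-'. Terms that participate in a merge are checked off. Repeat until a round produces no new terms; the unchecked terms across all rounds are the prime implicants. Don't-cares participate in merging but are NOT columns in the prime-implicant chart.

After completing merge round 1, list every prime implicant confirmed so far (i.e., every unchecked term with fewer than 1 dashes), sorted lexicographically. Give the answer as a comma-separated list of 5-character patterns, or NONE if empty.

Round 0: 00000✓ 00001✓ 00011✓ 00100✓ 00101✓ 00111✓ 01011✓ 01110✓ 01111✓ 10000✓ 10011✓ 10111✓ 11000✓ 11001✓ 11010✓ 11100✓
Round 1: -0000 -0011✓ -0111✓ 0-011✓ 0-111✓ 00-00✓ 00-01✓ 00-11✓ 000-1✓ 0000-✓ 001-1✓ 0010-✓ 01-11✓ 0111- 1-000 10-11✓ 11-00 110-0 1100-
Round 2: -0-11 0--11 00--1 00-0-
PIs = {-0-11, -0000, 0--11, 00--1, 00-0-, 0111-, 1-000, 11-00, 110-0, 1100-}

NONE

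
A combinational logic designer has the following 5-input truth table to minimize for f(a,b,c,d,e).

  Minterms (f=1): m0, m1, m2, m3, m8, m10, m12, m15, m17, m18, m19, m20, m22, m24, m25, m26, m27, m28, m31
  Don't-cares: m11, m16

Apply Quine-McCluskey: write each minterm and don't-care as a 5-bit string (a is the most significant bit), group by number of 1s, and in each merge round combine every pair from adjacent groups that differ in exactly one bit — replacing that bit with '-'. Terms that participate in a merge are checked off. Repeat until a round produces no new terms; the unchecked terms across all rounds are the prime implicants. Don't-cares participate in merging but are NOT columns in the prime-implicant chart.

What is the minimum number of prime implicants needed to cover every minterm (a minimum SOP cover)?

6

Round 0: 00000✓ 00001✓ 00010✓ 00011✓ 01000✓ 01010✓ 01011✓ 01100✓ 01111✓ 10000✓ 10001✓ 10010✓ 10011✓ 10100✓ 10110✓ 11000✓ 11001✓ 11010✓ 11011✓ 11100✓ 11111✓
Round 1: -0000✓ -0001✓ -0010✓ -0011✓ -1000✓ -1010✓ -1011✓ -1100✓ -1111✓ 0-000✓ 0-010✓ 0-011✓ 000-0✓ 000-1✓ 0000-✓ 0001-✓ 01-00✓ 01-11✓ 010-0✓ 0101-✓ 1-000✓ 1-001✓ 1-010✓ 1-011✓ 1-100✓ 10-00✓ 10-10✓ 100-0✓ 100-1✓ 1000-✓ 1001-✓ 101-0✓ 11-00✓ 11-11✓ 110-0✓ 110-1✓ 1100-✓ 1101-✓
Round 2: --000✓ --010✓ --011✓ -00-0✓ -00-1✓ -000-✓ -001-✓ -1-00 -1-11 -10-0✓ -101-✓ 0-0-0✓ 0-01-✓ 000--✓ 1--00 1-0-0✓ 1-0-1✓ 1-00-✓ 1-01-✓ 10--0 100--✓ 110--✓
Round 3: --0-0 --01- -00-- 1-0--
PIs = {--0-0, --01-, -00--, -1-00, -1-11, 1--00, 1-0--, 10--0}
Coverage chart:
  m0: --0-0,-00--
  m1: -00-- ←essential
  m2: --0-0,--01-,-00--
  m3: --01-,-00--
  m8: --0-0,-1-00
  m10: --0-0,--01-
  m12: -1-00 ←essential
  m15: -1-11 ←essential
  m17: -00--,1-0--
  m18: --0-0,--01-,-00--,1-0--,10--0
  m19: --01-,-00--,1-0--
  m20: 1--00,10--0
  m22: 10--0 ←essential
  m24: --0-0,-1-00,1--00,1-0--
  m25: 1-0-- ←essential
  m26: --0-0,--01-,1-0--
  m27: --01-,-1-11,1-0--
  m28: -1-00,1--00
  m31: -1-11 ←essential
Essential: -00--, -1-00, -1-11, 1-0--, 10--0
Petrick residual → --0-0
Min cover (6 terms): c'e' + b'c' + bd'e' + bde + ac' + ab'e'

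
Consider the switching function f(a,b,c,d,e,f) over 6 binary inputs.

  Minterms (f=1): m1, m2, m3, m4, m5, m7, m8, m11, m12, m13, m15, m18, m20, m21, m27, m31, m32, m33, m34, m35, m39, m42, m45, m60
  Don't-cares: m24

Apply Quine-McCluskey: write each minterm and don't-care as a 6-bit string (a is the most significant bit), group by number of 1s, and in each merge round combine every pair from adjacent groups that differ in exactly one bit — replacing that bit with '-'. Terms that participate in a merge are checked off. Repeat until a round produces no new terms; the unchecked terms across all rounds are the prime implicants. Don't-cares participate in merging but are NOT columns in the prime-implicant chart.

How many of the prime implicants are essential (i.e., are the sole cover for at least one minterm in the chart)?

8

size-2^0 implicants → 000001(✓)  000010(✓)  000011(✓)  000100(✓)  000101(✓)  000111(✓)  001000(✓)  001011(✓)  001100(✓)  001101(✓)  001111(✓)  010010(✓)  010100(✓)  010101(✓)  011000(✓)  011011(✓)  011111(✓)  100000(✓)  100001(✓)  100010(✓)  100011(✓)  100111(✓)  101010(✓)  101101(✓)  111100
size-2^1 implicants → -00001(✓)  -00010(✓)  -00011(✓)  -00111(✓)  -01101  0-0010  0-0100(✓)  0-0101(✓)  0-1000  0-1011(✓)  0-1111(✓)  00-011(✓)  00-100(✓)  00-101(✓)  00-111(✓)  000-01(✓)  000-11(✓)  0000-1(✓)  00001-(✓)  0001-1(✓)  00010-(✓)  001-00  001-11(✓)  0011-1(✓)  00110-(✓)  01010-(✓)  011-11(✓)  10-010  100-11(✓)  1000-0(✓)  1000-1(✓)  10000-(✓)  10001-(✓)
size-2^2 implicants → -00-11  -000-1  -0001-  0-010-  0-1-11  00--11  00-1-1  00-10-  000--1  1000--
Unchecked terms (primes): -00-11, -000-1, -0001-, -01101, 0-0010, 0-010-, 0-1-11, 0-1000, 00--11, 00-1-1, 00-10-, 000--1, 001-00, 10-010, 1000--, 111100
Minterm coverage:
  m1 ⊆ -000-1,000--1
  m2 ⊆ -0001-,0-0010
  m3 ⊆ -00-11,-000-1,-0001-,00--11,000--1
  m4 ⊆ 0-010-,00-10-
  m5 ⊆ 0-010-,00-1-1,00-10-,000--1
  m7 ⊆ -00-11,00--11,00-1-1,000--1
  m8 ⊆ 0-1000,001-00
  m11 ⊆ 0-1-11,00--11
  m12 ⊆ 00-10-,001-00
  m13 ⊆ -01101,00-1-1,00-10-
  m15 ⊆ 0-1-11,00--11,00-1-1
  m18 ⊆ 0-0010 [E]
  m20 ⊆ 0-010- [E]
  m21 ⊆ 0-010- [E]
  m27 ⊆ 0-1-11 [E]
  m31 ⊆ 0-1-11 [E]
  m32 ⊆ 1000-- [E]
  m33 ⊆ -000-1,1000--
  m34 ⊆ -0001-,10-010,1000--
  m35 ⊆ -00-11,-000-1,-0001-,1000--
  m39 ⊆ -00-11 [E]
  m42 ⊆ 10-010 [E]
  m45 ⊆ -01101 [E]
  m60 ⊆ 111100 [E]
E = {-00-11, -01101, 0-0010, 0-010-, 0-1-11, 10-010, 1000--, 111100}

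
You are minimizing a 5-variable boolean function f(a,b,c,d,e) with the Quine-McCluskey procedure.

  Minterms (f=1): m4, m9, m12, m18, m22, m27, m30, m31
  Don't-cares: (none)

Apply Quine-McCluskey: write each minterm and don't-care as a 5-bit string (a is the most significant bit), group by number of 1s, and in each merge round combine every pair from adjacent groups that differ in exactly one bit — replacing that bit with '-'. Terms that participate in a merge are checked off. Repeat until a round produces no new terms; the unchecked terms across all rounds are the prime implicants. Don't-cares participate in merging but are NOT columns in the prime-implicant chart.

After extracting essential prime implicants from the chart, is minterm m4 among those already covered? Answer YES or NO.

Round 0: 00100✓ 01001 01100✓ 10010✓ 10110✓ 11011✓ 11110✓ 11111✓
Round 1: 0-100 1-110 10-10 11-11 1111-
PIs = {0-100, 01001, 1-110, 10-10, 11-11, 1111-}
Coverage chart:
  m4: 0-100 ←essential
  m9: 01001 ←essential
  m12: 0-100 ←essential
  m18: 10-10 ←essential
  m22: 1-110,10-10
  m27: 11-11 ←essential
  m30: 1-110,1111-
  m31: 11-11,1111-
Essential: 0-100, 01001, 10-10, 11-11

YES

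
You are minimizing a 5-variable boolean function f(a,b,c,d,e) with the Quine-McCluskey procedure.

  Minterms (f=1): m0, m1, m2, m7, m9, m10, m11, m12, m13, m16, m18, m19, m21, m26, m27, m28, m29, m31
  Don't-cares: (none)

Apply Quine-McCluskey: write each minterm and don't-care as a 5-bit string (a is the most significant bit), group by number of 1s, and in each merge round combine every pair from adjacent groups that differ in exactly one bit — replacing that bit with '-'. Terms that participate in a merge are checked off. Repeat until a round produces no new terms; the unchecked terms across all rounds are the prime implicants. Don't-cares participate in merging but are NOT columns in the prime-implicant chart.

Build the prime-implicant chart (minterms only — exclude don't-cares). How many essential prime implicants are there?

5

[col 0] 00000*, 00001*, 00010*, 00111, 01001*, 01010*, 01011*, 01100*, 01101*, 10000*, 10010*, 10011*, 10101*, 11010*, 11011*, 11100*, 11101*, 11111*
[col 1] -0000*, -0010*, -1010*, -1011*, -1100*, -1101*, 0-001, 0-010*, 000-0*, 0000-, 01-01, 010-1, 0101-*, 0110-*, 1-010*, 1-011*, 1-101, 100-0*, 1001-*, 11-11, 1101-*, 111-1, 1110-*
[col 2] --010, -00-0, -101-, -110-, 1-01-
Prime implicants: --010, -00-0, -101-, -110-, 0-001, 0000-, 00111, 01-01, 010-1, 1-01-, 1-101, 11-11, 111-1
PI chart (minterm → PIs covering it):
  0 | -00-0,0000-
  1 | 0-001,0000-
  2 | --010,-00-0
  7 | 00111  (sole → essential)
  9 | 0-001,01-01,010-1
  10 | --010,-101-
  11 | -101-,010-1
  12 | -110-  (sole → essential)
  13 | -110-,01-01
  16 | -00-0  (sole → essential)
  18 | --010,-00-0,1-01-
  19 | 1-01-  (sole → essential)
  21 | 1-101  (sole → essential)
  26 | --010,-101-,1-01-
  27 | -101-,1-01-,11-11
  28 | -110-  (sole → essential)
  29 | -110-,1-101,111-1
  31 | 11-11,111-1
Essential prime implicants: -00-0, -110-, 00111, 1-01-, 1-101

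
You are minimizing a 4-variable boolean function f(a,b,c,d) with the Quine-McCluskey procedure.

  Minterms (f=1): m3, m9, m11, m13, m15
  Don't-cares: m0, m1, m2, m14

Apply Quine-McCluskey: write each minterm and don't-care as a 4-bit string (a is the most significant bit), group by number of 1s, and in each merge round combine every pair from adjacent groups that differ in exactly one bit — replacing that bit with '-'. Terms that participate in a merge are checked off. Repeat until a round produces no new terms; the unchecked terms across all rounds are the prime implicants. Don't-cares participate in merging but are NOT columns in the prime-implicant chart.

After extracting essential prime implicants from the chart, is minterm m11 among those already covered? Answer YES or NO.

size-2^0 implicants → 0000(✓)  0001(✓)  0010(✓)  0011(✓)  1001(✓)  1011(✓)  1101(✓)  1110(✓)  1111(✓)
size-2^1 implicants → -001(✓)  -011(✓)  00-0(✓)  00-1(✓)  000-(✓)  001-(✓)  1-01(✓)  1-11(✓)  10-1(✓)  11-1(✓)  111-
size-2^2 implicants → -0-1  00--  1--1
Unchecked terms (primes): -0-1, 00--, 1--1, 111-
Minterm coverage:
  m3 ⊆ -0-1,00--
  m9 ⊆ -0-1,1--1
  m11 ⊆ -0-1,1--1
  m13 ⊆ 1--1 [E]
  m15 ⊆ 1--1,111-
E = {1--1}

YES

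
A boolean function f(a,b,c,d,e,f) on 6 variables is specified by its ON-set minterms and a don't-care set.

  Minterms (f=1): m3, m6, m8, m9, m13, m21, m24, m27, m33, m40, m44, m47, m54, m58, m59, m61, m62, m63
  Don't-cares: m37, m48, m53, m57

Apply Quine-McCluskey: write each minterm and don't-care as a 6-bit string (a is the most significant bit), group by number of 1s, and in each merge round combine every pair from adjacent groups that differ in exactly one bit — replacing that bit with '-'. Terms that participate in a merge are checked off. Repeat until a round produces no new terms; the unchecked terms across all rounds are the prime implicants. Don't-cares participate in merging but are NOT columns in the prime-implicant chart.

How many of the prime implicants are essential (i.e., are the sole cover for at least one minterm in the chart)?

11

Round 0: 000011 000110 001000✓ 001001✓ 001101✓ 010101✓ 011000✓ 011011✓ 100001✓ 100101✓ 101000✓ 101100✓ 101111✓ 110000 110101✓ 110110✓ 111001✓ 111010✓ 111011✓ 111101✓ 111110✓ 111111✓
Round 1: -01000 -10101 -11011 0-1000 001-01 00100- 1-0101 1-1111 100-01 101-00 11-101 11-110 111-01✓ 111-10✓ 111-11✓ 1110-1✓ 11101-✓ 1111-1✓ 11111-✓
Round 2: 111--1 111-1-
PIs = {-01000, -10101, -11011, 0-1000, 000011, 000110, 001-01, 00100-, 1-0101, 1-1111, 100-01, 101-00, 11-101, 11-110, 110000, 111--1, 111-1-}
Coverage chart:
  m3: 000011 ←essential
  m6: 000110 ←essential
  m8: -01000,0-1000,00100-
  m9: 001-01,00100-
  m13: 001-01 ←essential
  m21: -10101 ←essential
  m24: 0-1000 ←essential
  m27: -11011 ←essential
  m33: 100-01 ←essential
  m40: -01000,101-00
  m44: 101-00 ←essential
  m47: 1-1111 ←essential
  m54: 11-110 ←essential
  m58: 111-1- ←essential
  m59: -11011,111--1,111-1-
  m61: 11-101,111--1
  m62: 11-110,111-1-
  m63: 1-1111,111--1,111-1-
Essential: -10101, -11011, 0-1000, 000011, 000110, 001-01, 1-1111, 100-01, 101-00, 11-110, 111-1-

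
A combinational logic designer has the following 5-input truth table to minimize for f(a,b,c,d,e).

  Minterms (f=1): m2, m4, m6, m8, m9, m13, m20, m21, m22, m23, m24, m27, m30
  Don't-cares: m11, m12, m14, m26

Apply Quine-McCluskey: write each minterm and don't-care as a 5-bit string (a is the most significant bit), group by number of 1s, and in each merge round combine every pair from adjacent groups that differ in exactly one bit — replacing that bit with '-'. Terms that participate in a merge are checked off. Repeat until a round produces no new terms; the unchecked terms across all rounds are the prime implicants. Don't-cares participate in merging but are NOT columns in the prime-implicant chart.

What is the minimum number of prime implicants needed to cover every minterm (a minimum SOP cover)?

size-2^0 implicants → 00010(✓)  00100(✓)  00110(✓)  01000(✓)  01001(✓)  01011(✓)  01100(✓)  01101(✓)  01110(✓)  10100(✓)  10101(✓)  10110(✓)  10111(✓)  11000(✓)  11010(✓)  11011(✓)  11110(✓)
size-2^1 implicants → -0100(✓)  -0110(✓)  -1000  -1011  -1110(✓)  0-100(✓)  0-110(✓)  00-10  001-0(✓)  01-00(✓)  01-01(✓)  010-1  0100-(✓)  011-0(✓)  0110-(✓)  1-110(✓)  101-0(✓)  101-1(✓)  1010-(✓)  1011-(✓)  11-10  110-0  1101-
size-2^2 implicants → --110  -01-0  0-1-0  01-0-  101--
Unchecked terms (primes): --110, -01-0, -1000, -1011, 0-1-0, 00-10, 01-0-, 010-1, 101--, 11-10, 110-0, 1101-
Minterm coverage:
  m2 ⊆ 00-10 [E]
  m4 ⊆ -01-0,0-1-0
  m6 ⊆ --110,-01-0,0-1-0,00-10
  m8 ⊆ -1000,01-0-
  m9 ⊆ 01-0-,010-1
  m13 ⊆ 01-0- [E]
  m20 ⊆ -01-0,101--
  m21 ⊆ 101-- [E]
  m22 ⊆ --110,-01-0,101--
  m23 ⊆ 101-- [E]
  m24 ⊆ -1000,110-0
  m27 ⊆ -1011,1101-
  m30 ⊆ --110,11-10
E = {00-10, 01-0-, 101--}
Petrick residual → --110, -01-0, -1000, -1011
Cover = cde' + b'ce' + bc'd'e' + bc'de + a'b'de' + a'bd' + ab'c  |cover|=7

7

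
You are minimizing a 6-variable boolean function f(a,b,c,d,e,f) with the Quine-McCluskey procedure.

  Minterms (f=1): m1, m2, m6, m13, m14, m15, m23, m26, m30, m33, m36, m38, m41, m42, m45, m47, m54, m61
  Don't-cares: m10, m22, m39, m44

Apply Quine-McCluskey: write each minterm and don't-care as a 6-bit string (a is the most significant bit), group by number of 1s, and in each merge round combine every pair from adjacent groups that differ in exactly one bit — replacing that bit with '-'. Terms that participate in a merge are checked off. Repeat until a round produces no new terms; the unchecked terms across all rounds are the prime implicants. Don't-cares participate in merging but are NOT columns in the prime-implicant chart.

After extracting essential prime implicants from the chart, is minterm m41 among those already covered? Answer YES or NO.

Round 0: 000001✓ 000010✓ 000110✓ 001010✓ 001101✓ 001110✓ 001111✓ 010110✓ 010111✓ 011010✓ 011110✓ 100001✓ 100100✓ 100110✓ 100111✓ 101001✓ 101010✓ 101100✓ 101101✓ 101111✓ 110110✓ 111101✓
Round 1: -00001 -00110✓ -01010 -01101✓ -01111✓ -10110✓ 0-0110✓ 0-1010✓ 0-1110✓ 00-010✓ 00-110✓ 000-10✓ 001-10✓ 0011-1✓ 00111- 01-110✓ 01011- 011-10✓ 1-0110✓ 1-1101 10-001 10-100 10-111 1001-0 10011- 101-01 1011-1✓ 10110-
Round 2: --0110 -011-1 0--110 0-1-10 00--10
PIs = {--0110, -00001, -01010, -011-1, 0--110, 0-1-10, 00--10, 00111-, 01011-, 1-1101, 10-001, 10-100, 10-111, 1001-0, 10011-, 101-01, 10110-}
Coverage chart:
  m1: -00001 ←essential
  m2: 00--10 ←essential
  m6: --0110,0--110,00--10
  m13: -011-1 ←essential
  m14: 0--110,0-1-10,00--10,00111-
  m15: -011-1,00111-
  m23: 01011- ←essential
  m26: 0-1-10 ←essential
  m30: 0--110,0-1-10
  m33: -00001,10-001
  m36: 10-100,1001-0
  m38: --0110,1001-0,10011-
  m41: 10-001,101-01
  m42: -01010 ←essential
  m45: -011-1,1-1101,101-01,10110-
  m47: -011-1,10-111
  m54: --0110 ←essential
  m61: 1-1101 ←essential
Essential: --0110, -00001, -01010, -011-1, 0-1-10, 00--10, 01011-, 1-1101

NO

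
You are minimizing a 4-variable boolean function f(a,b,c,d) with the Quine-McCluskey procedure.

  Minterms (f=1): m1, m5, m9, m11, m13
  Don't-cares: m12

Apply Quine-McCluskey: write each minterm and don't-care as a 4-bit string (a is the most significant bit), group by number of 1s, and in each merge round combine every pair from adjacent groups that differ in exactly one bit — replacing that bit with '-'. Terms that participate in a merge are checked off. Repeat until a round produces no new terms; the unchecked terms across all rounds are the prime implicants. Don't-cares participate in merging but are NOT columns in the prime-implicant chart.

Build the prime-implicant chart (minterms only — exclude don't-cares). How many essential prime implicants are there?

[col 0] 0001*, 0101*, 1001*, 1011*, 1100*, 1101*
[col 1] -001*, -101*, 0-01*, 1-01*, 10-1, 110-
[col 2] --01
Prime implicants: --01, 10-1, 110-
PI chart (minterm → PIs covering it):
  1 | --01  (sole → essential)
  5 | --01  (sole → essential)
  9 | --01,10-1
  11 | 10-1  (sole → essential)
  13 | --01,110-
Essential prime implicants: --01, 10-1

2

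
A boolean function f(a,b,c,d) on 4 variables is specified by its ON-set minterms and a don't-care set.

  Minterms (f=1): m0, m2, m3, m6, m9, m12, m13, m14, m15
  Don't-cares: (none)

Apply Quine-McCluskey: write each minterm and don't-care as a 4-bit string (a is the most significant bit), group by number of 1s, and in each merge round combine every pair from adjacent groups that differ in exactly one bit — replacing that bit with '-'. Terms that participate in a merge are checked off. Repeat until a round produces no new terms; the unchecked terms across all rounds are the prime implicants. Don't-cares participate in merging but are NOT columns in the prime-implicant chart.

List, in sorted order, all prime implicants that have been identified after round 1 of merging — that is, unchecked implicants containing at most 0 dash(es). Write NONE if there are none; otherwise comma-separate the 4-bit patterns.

size-2^0 implicants → 0000(✓)  0010(✓)  0011(✓)  0110(✓)  1001(✓)  1100(✓)  1101(✓)  1110(✓)  1111(✓)
size-2^1 implicants → -110  0-10  00-0  001-  1-01  11-0(✓)  11-1(✓)  110-(✓)  111-(✓)
size-2^2 implicants → 11--
Unchecked terms (primes): -110, 0-10, 00-0, 001-, 1-01, 11--

NONE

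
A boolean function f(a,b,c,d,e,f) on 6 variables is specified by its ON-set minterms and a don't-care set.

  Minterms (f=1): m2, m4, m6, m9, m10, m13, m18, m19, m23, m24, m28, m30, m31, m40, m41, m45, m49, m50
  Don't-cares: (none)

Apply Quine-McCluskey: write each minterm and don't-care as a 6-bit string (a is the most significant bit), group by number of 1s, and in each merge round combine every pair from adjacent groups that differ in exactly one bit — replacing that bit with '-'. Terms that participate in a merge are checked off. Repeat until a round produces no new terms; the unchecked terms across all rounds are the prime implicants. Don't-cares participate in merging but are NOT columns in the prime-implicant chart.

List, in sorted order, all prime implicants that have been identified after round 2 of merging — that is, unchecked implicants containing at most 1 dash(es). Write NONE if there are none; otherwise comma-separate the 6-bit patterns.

-10010, 0-0010, 00-010, 000-10, 0001-0, 01-111, 010-11, 01001-, 011-00, 0111-0, 01111-, 10100-, 110001

[col 0] 000010*, 000100*, 000110*, 001001*, 001010*, 001101*, 010010*, 010011*, 010111*, 011000*, 011100*, 011110*, 011111*, 101000*, 101001*, 101101*, 110001, 110010*
[col 1] -01001*, -01101*, -10010, 0-0010, 00-010, 000-10, 0001-0, 001-01*, 01-111, 010-11, 01001-, 011-00, 0111-0, 01111-, 101-01*, 10100-
[col 2] -01-01
Prime implicants: -01-01, -10010, 0-0010, 00-010, 000-10, 0001-0, 01-111, 010-11, 01001-, 011-00, 0111-0, 01111-, 10100-, 110001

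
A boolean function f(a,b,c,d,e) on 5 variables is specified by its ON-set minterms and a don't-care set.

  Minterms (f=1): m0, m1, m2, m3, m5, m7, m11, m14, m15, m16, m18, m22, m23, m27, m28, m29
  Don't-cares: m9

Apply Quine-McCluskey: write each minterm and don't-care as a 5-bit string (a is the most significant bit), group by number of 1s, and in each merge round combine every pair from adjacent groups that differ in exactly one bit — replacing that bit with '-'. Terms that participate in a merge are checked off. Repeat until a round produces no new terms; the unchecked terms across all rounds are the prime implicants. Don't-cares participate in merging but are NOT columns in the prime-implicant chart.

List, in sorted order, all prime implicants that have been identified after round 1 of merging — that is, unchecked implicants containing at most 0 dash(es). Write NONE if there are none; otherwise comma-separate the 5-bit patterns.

NONE

size-2^0 implicants → 00000(✓)  00001(✓)  00010(✓)  00011(✓)  00101(✓)  00111(✓)  01001(✓)  01011(✓)  01110(✓)  01111(✓)  10000(✓)  10010(✓)  10110(✓)  10111(✓)  11011(✓)  11100(✓)  11101(✓)
size-2^1 implicants → -0000(✓)  -0010(✓)  -0111  -1011  0-001(✓)  0-011(✓)  0-111(✓)  00-01(✓)  00-11(✓)  000-0(✓)  000-1(✓)  0000-(✓)  0001-(✓)  001-1(✓)  01-11(✓)  010-1(✓)  0111-  10-10  100-0(✓)  1011-  1110-
size-2^2 implicants → -00-0  0--11  0-0-1  00--1  000--
Unchecked terms (primes): -00-0, -0111, -1011, 0--11, 0-0-1, 00--1, 000--, 0111-, 10-10, 1011-, 1110-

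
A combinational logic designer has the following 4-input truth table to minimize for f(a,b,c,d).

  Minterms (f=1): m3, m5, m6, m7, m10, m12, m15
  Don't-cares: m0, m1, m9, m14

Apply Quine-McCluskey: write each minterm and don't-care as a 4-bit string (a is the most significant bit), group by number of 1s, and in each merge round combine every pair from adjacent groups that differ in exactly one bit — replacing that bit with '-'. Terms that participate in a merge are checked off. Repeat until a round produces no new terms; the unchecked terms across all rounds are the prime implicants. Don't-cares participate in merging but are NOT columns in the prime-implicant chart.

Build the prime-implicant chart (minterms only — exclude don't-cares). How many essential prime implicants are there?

[col 0] 0000*, 0001*, 0011*, 0101*, 0110*, 0111*, 1001*, 1010*, 1100*, 1110*, 1111*
[col 1] -001, -110*, -111*, 0-01*, 0-11*, 00-1*, 000-, 01-1*, 011-*, 1-10, 11-0, 111-*
[col 2] -11-, 0--1
Prime implicants: -001, -11-, 0--1, 000-, 1-10, 11-0
PI chart (minterm → PIs covering it):
  3 | 0--1  (sole → essential)
  5 | 0--1  (sole → essential)
  6 | -11-  (sole → essential)
  7 | -11-,0--1
  10 | 1-10  (sole → essential)
  12 | 11-0  (sole → essential)
  15 | -11-  (sole → essential)
Essential prime implicants: -11-, 0--1, 1-10, 11-0

4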